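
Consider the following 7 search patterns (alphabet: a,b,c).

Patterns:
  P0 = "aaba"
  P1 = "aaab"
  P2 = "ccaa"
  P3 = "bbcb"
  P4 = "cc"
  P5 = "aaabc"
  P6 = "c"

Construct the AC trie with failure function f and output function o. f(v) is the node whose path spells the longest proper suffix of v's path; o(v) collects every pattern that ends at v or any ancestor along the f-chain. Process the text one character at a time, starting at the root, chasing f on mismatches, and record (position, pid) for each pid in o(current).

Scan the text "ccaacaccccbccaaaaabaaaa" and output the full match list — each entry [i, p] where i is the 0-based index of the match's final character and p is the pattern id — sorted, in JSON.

Build automaton:
Trie nodes:
  0='ε' goto a→1 b→11 c→7
  1='a' goto a→2
  2='aa' goto a→5 b→3
  3='aab' goto a→4
  4='aaba' goto ·  [P0 ends]
  5='aaa' goto b→6
  6='aaab' goto c→15  [P1 ends]
  7='c' goto c→8  [P6 ends]
  8='cc' goto a→9  [P4 ends]
  9='cca' goto a→10
  10='ccaa' goto ·  [P2 ends]
  11='b' goto b→12
  12='bb' goto c→13
  13='bbc' goto b→14
  14='bbcb' goto ·  [P3 ends]
  15='aaabc' goto ·  [P5 ends]

BFS fail/out derivation:
  fail(1) 'a': from fail(0)=0 chase 'a': 0 ⇒ 0;  out=∅∪out(0)=∅
  fail(7) 'c': from fail(0)=0 chase 'c': 0 ⇒ 0;  out={6}∪out(0)={6}
  fail(11) 'b': from fail(0)=0 chase 'b': 0 ⇒ 0;  out=∅∪out(0)=∅
  fail(2) 'aa': from fail(1)=0 chase 'a': 0 ⇒ 1;  out=∅∪out(1)=∅
  fail(8) 'cc': from fail(7)=0 chase 'c': 0 ⇒ 7;  out={4}∪out(7)={4,6}
  fail(12) 'bb': from fail(11)=0 chase 'b': 0 ⇒ 11;  out=∅∪out(11)=∅
  fail(3) 'aab': from fail(2)=1 chase 'b': 1→0 ⇒ 11;  out=∅∪out(11)=∅
  fail(5) 'aaa': from fail(2)=1 chase 'a': 1 ⇒ 2;  out=∅∪out(2)=∅
  fail(9) 'cca': from fail(8)=7 chase 'a': 7→0 ⇒ 1;  out=∅∪out(1)=∅
  fail(13) 'bbc': from fail(12)=11 chase 'c': 11→0 ⇒ 7;  out=∅∪out(7)={6}
  fail(4) 'aaba': from fail(3)=11 chase 'a': 11→0 ⇒ 1;  out={0}∪out(1)={0}
  fail(6) 'aaab': from fail(5)=2 chase 'b': 2 ⇒ 3;  out={1}∪out(3)={1}
  fail(10) 'ccaa': from fail(9)=1 chase 'a': 1 ⇒ 2;  out={2}∪out(2)={2}
  fail(14) 'bbcb': from fail(13)=7 chase 'b': 7→0 ⇒ 11;  out={3}∪out(11)={3}
  fail(15) 'aaabc': from fail(6)=3 chase 'c': 3→11→0 ⇒ 7;  out={5}∪out(7)={5,6}

Text stream:
pos 0 'c': at 7  emit P6@[0:0]
pos 1 'c': at 8  emit P4@[0:1],P6@[1:1]
pos 2 'a': at 9
pos 3 'a': at 10  emit P2@[0:3]
pos 4 'c': at 7 ·f  emit P6@[4:4]
pos 5 'a': at 1 ·f
pos 6 'c': at 7 ·f  emit P6@[6:6]
pos 7 'c': at 8  emit P4@[6:7],P6@[7:7]
pos 8 'c': at 8 ·f  emit P4@[7:8],P6@[8:8]
pos 9 'c': at 8 ·f  emit P4@[8:9],P6@[9:9]
pos 10 'b': at 11 ·f
pos 11 'c': at 7 ·f  emit P6@[11:11]
pos 12 'c': at 8  emit P4@[11:12],P6@[12:12]
pos 13 'a': at 9
pos 14 'a': at 10  emit P2@[11:14]
pos 15 'a': at 5 ·f
pos 16 'a': at 5 ·f
pos 17 'a': at 5 ·f
pos 18 'b': at 6  emit P1@[15:18]
pos 19 'a': at 4 ·f  emit P0@[16:19]
pos 20 'a': at 2 ·f
pos 21 'a': at 5
pos 22 'a': at 5 ·f

Result: [[0,6],[1,4],[1,6],[3,2],[4,6],[6,6],[7,4],[7,6],[8,4],[8,6],[9,4],[9,6],[11,6],[12,4],[12,6],[14,2],[18,1],[19,0]]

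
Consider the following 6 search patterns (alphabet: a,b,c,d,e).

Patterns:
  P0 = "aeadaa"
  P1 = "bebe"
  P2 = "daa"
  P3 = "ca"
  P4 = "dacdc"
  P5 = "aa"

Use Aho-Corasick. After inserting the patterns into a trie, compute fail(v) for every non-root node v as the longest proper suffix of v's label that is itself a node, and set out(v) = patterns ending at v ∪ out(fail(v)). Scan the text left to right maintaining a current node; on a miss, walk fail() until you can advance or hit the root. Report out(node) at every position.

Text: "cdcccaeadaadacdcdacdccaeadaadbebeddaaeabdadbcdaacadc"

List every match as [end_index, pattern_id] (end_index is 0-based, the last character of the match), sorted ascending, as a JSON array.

Build automaton:
Trie nodes:
  0='ε' goto a→1 b→7 c→14 d→11
  1='a' goto a→19 e→2
  2='ae' goto a→3
  3='aea' goto d→4
  4='aead' goto a→5
  5='aeada' goto a→6
  6='aeadaa' goto ·  ←P0
  7='b' goto e→8
  8='be' goto b→9
  9='beb' goto e→10
  10='bebe' goto ·  ←P1
  11='d' goto a→12
  12='da' goto a→13 c→16
  13='daa' goto ·  ←P2
  14='c' goto a→15
  15='ca' goto ·  ←P3
  16='dac' goto d→17
  17='dacd' goto c→18
  18='dacdc' goto ·  ←P4
  19='aa' goto ·  ←P5

Failure links (BFS by depth):
  fail(1) 'a': from fail(0)=0 chase 'a': 0 ⇒ 0;  out=∅∪out(0)=∅
  fail(7) 'b': from fail(0)=0 chase 'b': 0 ⇒ 0;  out=∅∪out(0)=∅
  fail(11) 'd': from fail(0)=0 chase 'd': 0 ⇒ 0;  out=∅∪out(0)=∅
  fail(14) 'c': from fail(0)=0 chase 'c': 0 ⇒ 0;  out=∅∪out(0)=∅
  fail(2) 'ae': from fail(1)=0 chase 'e': 0 ⇒ 0;  out=∅∪out(0)=∅
  fail(8) 'be': from fail(7)=0 chase 'e': 0 ⇒ 0;  out=∅∪out(0)=∅
  fail(12) 'da': from fail(11)=0 chase 'a': 0 ⇒ 1;  out=∅∪out(1)=∅
  fail(15) 'ca': from fail(14)=0 chase 'a': 0 ⇒ 1;  out={3}∪out(1)={3}
  fail(19) 'aa': from fail(1)=0 chase 'a': 0 ⇒ 1;  out={5}∪out(1)={5}
  fail(3) 'aea': from fail(2)=0 chase 'a': 0 ⇒ 1;  out=∅∪out(1)=∅
  fail(9) 'beb': from fail(8)=0 chase 'b': 0 ⇒ 7;  out=∅∪out(7)=∅
  fail(13) 'daa': from fail(12)=1 chase 'a': 1 ⇒ 19;  out={2}∪out(19)={2,5}
  fail(16) 'dac': from fail(12)=1 chase 'c': 1→0 ⇒ 14;  out=∅∪out(14)=∅
  fail(4) 'aead': from fail(3)=1 chase 'd': 1→0 ⇒ 11;  out=∅∪out(11)=∅
  fail(10) 'bebe': from fail(9)=7 chase 'e': 7 ⇒ 8;  out={1}∪out(8)={1}
  fail(17) 'dacd': from fail(16)=14 chase 'd': 14→0 ⇒ 11;  out=∅∪out(11)=∅
  fail(5) 'aeada': from fail(4)=11 chase 'a': 11 ⇒ 12;  out=∅∪out(12)=∅
  fail(18) 'dacdc': from fail(17)=11 chase 'c': 11→0 ⇒ 14;  out={4}∪out(14)={4}
  fail(6) 'aeadaa': from fail(5)=12 chase 'a': 12 ⇒ 13;  out={0}∪out(13)={0,2,5}

Text stream:
[0] read 'c'  n0⇒n14
[1] read 'd'  n14⇒n11 (fail-walked)
[2] read 'c'  n11⇒n14 (fail-walked)
[3] read 'c'  n14⇒n14 (fail-walked)
[4] read 'c'  n14⇒n14 (fail-walked)
[5] read 'a'  n14⇒n15  emit P3@[4:5]
[6] read 'e'  n15⇒n2 (fail-walked)
[7] read 'a'  n2⇒n3
[8] read 'd'  n3⇒n4
[9] read 'a'  n4⇒n5
[10] read 'a'  n5⇒n6  emit P0@[5:10],P2@[8:10],P5@[9:10]
[11] read 'd'  n6⇒n11 (fail-walked)
[12] read 'a'  n11⇒n12
[13] read 'c'  n12⇒n16
[14] read 'd'  n16⇒n17
[15] read 'c'  n17⇒n18  emit P4@[11:15]
[16] read 'd'  n18⇒n11 (fail-walked)
[17] read 'a'  n11⇒n12
[18] read 'c'  n12⇒n16
[19] read 'd'  n16⇒n17
[20] read 'c'  n17⇒n18  emit P4@[16:20]
[21] read 'c'  n18⇒n14 (fail-walked)
[22] read 'a'  n14⇒n15  emit P3@[21:22]
[23] read 'e'  n15⇒n2 (fail-walked)
[24] read 'a'  n2⇒n3
[25] read 'd'  n3⇒n4
[26] read 'a'  n4⇒n5
[27] read 'a'  n5⇒n6  emit P0@[22:27],P2@[25:27],P5@[26:27]
[28] read 'd'  n6⇒n11 (fail-walked)
[29] read 'b'  n11⇒n7 (fail-walked)
[30] read 'e'  n7⇒n8
[31] read 'b'  n8⇒n9
[32] read 'e'  n9⇒n10  emit P1@[29:32]
[33] read 'd'  n10⇒n11 (fail-walked)
[34] read 'd'  n11⇒n11 (fail-walked)
[35] read 'a'  n11⇒n12
[36] read 'a'  n12⇒n13  emit P2@[34:36],P5@[35:36]
[37] read 'e'  n13⇒n2 (fail-walked)
[38] read 'a'  n2⇒n3
[39] read 'b'  n3⇒n7 (fail-walked)
[40] read 'd'  n7⇒n11 (fail-walked)
[41] read 'a'  n11⇒n12
[42] read 'd'  n12⇒n11 (fail-walked)
[43] read 'b'  n11⇒n7 (fail-walked)
[44] read 'c'  n7⇒n14 (fail-walked)
[45] read 'd'  n14⇒n11 (fail-walked)
[46] read 'a'  n11⇒n12
[47] read 'a'  n12⇒n13  emit P2@[45:47],P5@[46:47]
[48] read 'c'  n13⇒n14 (fail-walked)
[49] read 'a'  n14⇒n15  emit P3@[48:49]
[50] read 'd'  n15⇒n11 (fail-walked)
[51] read 'c'  n11⇒n14 (fail-walked)

Result: [[5,3],[10,0],[10,2],[10,5],[15,4],[20,4],[22,3],[27,0],[27,2],[27,5],[32,1],[36,2],[36,5],[47,2],[47,5],[49,3]]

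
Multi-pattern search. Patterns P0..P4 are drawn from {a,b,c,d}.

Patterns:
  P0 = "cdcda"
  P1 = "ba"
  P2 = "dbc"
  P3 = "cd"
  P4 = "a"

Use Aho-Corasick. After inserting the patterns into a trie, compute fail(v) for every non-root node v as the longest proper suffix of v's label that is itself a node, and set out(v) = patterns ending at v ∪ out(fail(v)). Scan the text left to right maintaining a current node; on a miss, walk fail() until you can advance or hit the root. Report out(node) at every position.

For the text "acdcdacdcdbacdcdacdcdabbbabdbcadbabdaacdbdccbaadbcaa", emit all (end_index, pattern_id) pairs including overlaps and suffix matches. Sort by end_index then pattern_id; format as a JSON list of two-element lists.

Build:
Trie nodes:
  0='ε' goto a→11 b→6 c→1 d→8
  1='c' goto d→2
  2='cd' goto c→3  ←P3
  3='cdc' goto d→4
  4='cdcd' goto a→5
  5='cdcda' goto ·  ←P0
  6='b' goto a→7
  7='ba' goto ·  ←P1
  8='d' goto b→9
  9='db' goto c→10
  10='dbc' goto ·  ←P2
  11='a' goto ·  ←P4

BFS fail/out derivation:
  n1('c'): parent n0 fail=0; on 'c' 0 → fail=0;  out ∅∪∅=∅
  n6('b'): parent n0 fail=0; on 'b' 0 → fail=0;  out ∅∪∅=∅
  n8('d'): parent n0 fail=0; on 'd' 0 → fail=0;  out ∅∪∅=∅
  n11('a'): parent n0 fail=0; on 'a' 0 → fail=0;  out {4}∪∅={4}
  n2('cd'): parent n1 fail=0; on 'd' 0 → fail=8;  out {3}∪∅={3}
  n7('ba'): parent n6 fail=0; on 'a' 0 → fail=11;  out {1}∪{4}={1,4}
  n9('db'): parent n8 fail=0; on 'b' 0 → fail=6;  out ∅∪∅=∅
  n3('cdc'): parent n2 fail=8; on 'c' 8→0 → fail=1;  out ∅∪∅=∅
  n10('dbc'): parent n9 fail=6; on 'c' 6→0 → fail=1;  out {2}∪∅={2}
  n4('cdcd'): parent n3 fail=1; on 'd' 1 → fail=2;  out ∅∪{3}={3}
  n5('cdcda'): parent n4 fail=2; on 'a' 2→8→0 → fail=11;  out {0}∪{4}={0,4}

Text stream:
i=0 'a': node 0→11  ** P4@[0:0]
i=1 'c': node 11→1 ·f
i=2 'd': node 1→2  ** P3@[1:2]
i=3 'c': node 2→3
i=4 'd': node 3→4  ** P3@[3:4]
i=5 'a': node 4→5  ** P0@[1:5],P4@[5:5]
i=6 'c': node 5→1 ·f
i=7 'd': node 1→2  ** P3@[6:7]
i=8 'c': node 2→3
i=9 'd': node 3→4  ** P3@[8:9]
i=10 'b': node 4→9 ·f
i=11 'a': node 9→7 ·f  ** P1@[10:11],P4@[11:11]
i=12 'c': node 7→1 ·f
i=13 'd': node 1→2  ** P3@[12:13]
i=14 'c': node 2→3
i=15 'd': node 3→4  ** P3@[14:15]
i=16 'a': node 4→5  ** P0@[12:16],P4@[16:16]
i=17 'c': node 5→1 ·f
i=18 'd': node 1→2  ** P3@[17:18]
i=19 'c': node 2→3
i=20 'd': node 3→4  ** P3@[19:20]
i=21 'a': node 4→5  ** P0@[17:21],P4@[21:21]
i=22 'b': node 5→6 ·f
i=23 'b': node 6→6 ·f
i=24 'b': node 6→6 ·f
i=25 'a': node 6→7  ** P1@[24:25],P4@[25:25]
i=26 'b': node 7→6 ·f
i=27 'd': node 6→8 ·f
i=28 'b': node 8→9
i=29 'c': node 9→10  ** P2@[27:29]
i=30 'a': node 10→11 ·f  ** P4@[30:30]
i=31 'd': node 11→8 ·f
i=32 'b': node 8→9
i=33 'a': node 9→7 ·f  ** P1@[32:33],P4@[33:33]
i=34 'b': node 7→6 ·f
i=35 'd': node 6→8 ·f
i=36 'a': node 8→11 ·f  ** P4@[36:36]
i=37 'a': node 11→11 ·f  ** P4@[37:37]
i=38 'c': node 11→1 ·f
i=39 'd': node 1→2  ** P3@[38:39]
i=40 'b': node 2→9 ·f
i=41 'd': node 9→8 ·f
i=42 'c': node 8→1 ·f
i=43 'c': node 1→1 ·f
i=44 'b': node 1→6 ·f
i=45 'a': node 6→7  ** P1@[44:45],P4@[45:45]
i=46 'a': node 7→11 ·f  ** P4@[46:46]
i=47 'd': node 11→8 ·f
i=48 'b': node 8→9
i=49 'c': node 9→10  ** P2@[47:49]
i=50 'a': node 10→11 ·f  ** P4@[50:50]
i=51 'a': node 11→11 ·f  ** P4@[51:51]

Result: [[0,4],[2,3],[4,3],[5,0],[5,4],[7,3],[9,3],[11,1],[11,4],[13,3],[15,3],[16,0],[16,4],[18,3],[20,3],[21,0],[21,4],[25,1],[25,4],[29,2],[30,4],[33,1],[33,4],[36,4],[37,4],[39,3],[45,1],[45,4],[46,4],[49,2],[50,4],[51,4]]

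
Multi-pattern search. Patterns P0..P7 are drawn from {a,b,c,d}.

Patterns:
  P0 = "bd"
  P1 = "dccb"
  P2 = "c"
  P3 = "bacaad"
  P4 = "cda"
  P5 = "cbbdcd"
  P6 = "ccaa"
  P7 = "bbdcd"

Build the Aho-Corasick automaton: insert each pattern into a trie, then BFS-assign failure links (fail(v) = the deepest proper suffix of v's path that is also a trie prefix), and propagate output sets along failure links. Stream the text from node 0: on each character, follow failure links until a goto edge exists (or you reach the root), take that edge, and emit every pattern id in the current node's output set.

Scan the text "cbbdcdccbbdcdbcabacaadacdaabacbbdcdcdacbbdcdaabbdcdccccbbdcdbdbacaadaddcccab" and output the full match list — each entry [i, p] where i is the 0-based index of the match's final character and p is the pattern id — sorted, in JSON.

Construct AC machine:
Trie (insert patterns):
  n0 'ε': b→1 c→7 d→3
  n1 'b': a→8 b→23 d→2
  n2 'bd': ·  [P0 ends]
  n3 'd': c→4
  n4 'dc': c→5
  n5 'dcc': b→6
  n6 'dccb': ·  [P1 ends]
  n7 'c': b→15 c→20 d→13  [P2 ends]
  n8 'ba': c→9
  n9 'bac': a→10
  n10 'baca': a→11
  n11 'bacaa': d→12
  n12 'bacaad': ·  [P3 ends]
  n13 'cd': a→14
  n14 'cda': ·  [P4 ends]
  n15 'cb': b→16
  n16 'cbb': d→17
  n17 'cbbd': c→18
  n18 'cbbdc': d→19
  n19 'cbbdcd': ·  [P5 ends]
  n20 'cc': a→21
  n21 'cca': a→22
  n22 'ccaa': ·  [P6 ends]
  n23 'bb': d→24
  n24 'bbd': c→25
  n25 'bbdc': d→26
  n26 'bbdcd': ·  [P7 ends]

BFS fail/out derivation:
  fail(1) 'b': from fail(0)=0 chase 'b': 0 ⇒ 0;  out=∅∪out(0)=∅
  fail(3) 'd': from fail(0)=0 chase 'd': 0 ⇒ 0;  out=∅∪out(0)=∅
  fail(7) 'c': from fail(0)=0 chase 'c': 0 ⇒ 0;  out={2}∪out(0)={2}
  fail(2) 'bd': from fail(1)=0 chase 'd': 0 ⇒ 3;  out={0}∪out(3)={0}
  fail(4) 'dc': from fail(3)=0 chase 'c': 0 ⇒ 7;  out=∅∪out(7)={2}
  fail(8) 'ba': from fail(1)=0 chase 'a': 0 ⇒ 0;  out=∅∪out(0)=∅
  fail(13) 'cd': from fail(7)=0 chase 'd': 0 ⇒ 3;  out=∅∪out(3)=∅
  fail(15) 'cb': from fail(7)=0 chase 'b': 0 ⇒ 1;  out=∅∪out(1)=∅
  fail(20) 'cc': from fail(7)=0 chase 'c': 0 ⇒ 7;  out=∅∪out(7)={2}
  fail(23) 'bb': from fail(1)=0 chase 'b': 0 ⇒ 1;  out=∅∪out(1)=∅
  fail(5) 'dcc': from fail(4)=7 chase 'c': 7 ⇒ 20;  out=∅∪out(20)={2}
  fail(9) 'bac': from fail(8)=0 chase 'c': 0 ⇒ 7;  out=∅∪out(7)={2}
  fail(14) 'cda': from fail(13)=3 chase 'a': 3→0 ⇒ 0;  out={4}∪out(0)={4}
  fail(16) 'cbb': from fail(15)=1 chase 'b': 1 ⇒ 23;  out=∅∪out(23)=∅
  fail(21) 'cca': from fail(20)=7 chase 'a': 7→0 ⇒ 0;  out=∅∪out(0)=∅
  fail(24) 'bbd': from fail(23)=1 chase 'd': 1 ⇒ 2;  out=∅∪out(2)={0}
  fail(6) 'dccb': from fail(5)=20 chase 'b': 20→7 ⇒ 15;  out={1}∪out(15)={1}
  fail(10) 'baca': from fail(9)=7 chase 'a': 7→0 ⇒ 0;  out=∅∪out(0)=∅
  fail(17) 'cbbd': from fail(16)=23 chase 'd': 23 ⇒ 24;  out=∅∪out(24)={0}
  fail(22) 'ccaa': from fail(21)=0 chase 'a': 0 ⇒ 0;  out={6}∪out(0)={6}
  fail(25) 'bbdc': from fail(24)=2 chase 'c': 2→3 ⇒ 4;  out=∅∪out(4)={2}
  fail(11) 'bacaa': from fail(10)=0 chase 'a': 0 ⇒ 0;  out=∅∪out(0)=∅
  fail(18) 'cbbdc': from fail(17)=24 chase 'c': 24 ⇒ 25;  out=∅∪out(25)={2}
  fail(26) 'bbdcd': from fail(25)=4 chase 'd': 4→7 ⇒ 13;  out={7}∪out(13)={7}
  fail(12) 'bacaad': from fail(11)=0 chase 'd': 0 ⇒ 3;  out={3}∪out(3)={3}
  fail(19) 'cbbdcd': from fail(18)=25 chase 'd': 25 ⇒ 26;  out={5}∪out(26)={5,7}

Text stream:
i=0 'c': node 0→7  → match P2@[0:0]
i=1 'b': node 7→15
i=2 'b': node 15→16
i=3 'd': node 16→17  → match P0@[2:3]
i=4 'c': node 17→18  → match P2@[4:4]
i=5 'd': node 18→19  → match P5@[0:5],P7@[1:5]
i=6 'c': node 19→4 ·f  → match P2@[6:6]
i=7 'c': node 4→5  → match P2@[7:7]
i=8 'b': node 5→6  → match P1@[5:8]
i=9 'b': node 6→16 ·f
i=10 'd': node 16→17  → match P0@[9:10]
i=11 'c': node 17→18  → match P2@[11:11]
i=12 'd': node 18→19  → match P5@[7:12],P7@[8:12]
i=13 'b': node 19→1 ·f
i=14 'c': node 1→7 ·f  → match P2@[14:14]
i=15 'a': node 7→0 ·f
i=16 'b': node 0→1
i=17 'a': node 1→8
i=18 'c': node 8→9  → match P2@[18:18]
i=19 'a': node 9→10
i=20 'a': node 10→11
i=21 'd': node 11→12  → match P3@[16:21]
i=22 'a': node 12→0 ·f
i=23 'c': node 0→7  → match P2@[23:23]
i=24 'd': node 7→13
i=25 'a': node 13→14  → match P4@[23:25]
i=26 'a': node 14→0 ·f
i=27 'b': node 0→1
i=28 'a': node 1→8
i=29 'c': node 8→9  → match P2@[29:29]
i=30 'b': node 9→15 ·f
i=31 'b': node 15→16
i=32 'd': node 16→17  → match P0@[31:32]
i=33 'c': node 17→18  → match P2@[33:33]
i=34 'd': node 18→19  → match P5@[29:34],P7@[30:34]
i=35 'c': node 19→4 ·f  → match P2@[35:35]
i=36 'd': node 4→13 ·f
i=37 'a': node 13→14  → match P4@[35:37]
i=38 'c': node 14→7 ·f  → match P2@[38:38]
i=39 'b': node 7→15
i=40 'b': node 15→16
i=41 'd': node 16→17  → match P0@[40:41]
i=42 'c': node 17→18  → match P2@[42:42]
i=43 'd': node 18→19  → match P5@[38:43],P7@[39:43]
i=44 'a': node 19→14 ·f  → match P4@[42:44]
i=45 'a': node 14→0 ·f
i=46 'b': node 0→1
i=47 'b': node 1→23
i=48 'd': node 23→24  → match P0@[47:48]
i=49 'c': node 24→25  → match P2@[49:49]
i=50 'd': node 25→26  → match P7@[46:50]
i=51 'c': node 26→4 ·f  → match P2@[51:51]
i=52 'c': node 4→5  → match P2@[52:52]
i=53 'c': node 5→20 ·f  → match P2@[53:53]
i=54 'c': node 20→20 ·f  → match P2@[54:54]
i=55 'b': node 20→15 ·f
i=56 'b': node 15→16
i=57 'd': node 16→17  → match P0@[56:57]
i=58 'c': node 17→18  → match P2@[58:58]
i=59 'd': node 18→19  → match P5@[54:59],P7@[55:59]
i=60 'b': node 19→1 ·f
i=61 'd': node 1→2  → match P0@[60:61]
i=62 'b': node 2→1 ·f
i=63 'a': node 1→8
i=64 'c': node 8→9  → match P2@[64:64]
i=65 'a': node 9→10
i=66 'a': node 10→11
i=67 'd': node 11→12  → match P3@[62:67]
i=68 'a': node 12→0 ·f
i=69 'd': node 0→3
i=70 'd': node 3→3 ·f
i=71 'c': node 3→4  → match P2@[71:71]
i=72 'c': node 4→5  → match P2@[72:72]
i=73 'c': node 5→20 ·f  → match P2@[73:73]
i=74 'a': node 20→21
i=75 'b': node 21→1 ·f

Matches: [[0,2],[3,0],[4,2],[5,5],[5,7],[6,2],[7,2],[8,1],[10,0],[11,2],[12,5],[12,7],[14,2],[18,2],[21,3],[23,2],[25,4],[29,2],[32,0],[33,2],[34,5],[34,7],[35,2],[37,4],[38,2],[41,0],[42,2],[43,5],[43,7],[44,4],[48,0],[49,2],[50,7],[51,2],[52,2],[53,2],[54,2],[57,0],[58,2],[59,5],[59,7],[61,0],[64,2],[67,3],[71,2],[72,2],[73,2]]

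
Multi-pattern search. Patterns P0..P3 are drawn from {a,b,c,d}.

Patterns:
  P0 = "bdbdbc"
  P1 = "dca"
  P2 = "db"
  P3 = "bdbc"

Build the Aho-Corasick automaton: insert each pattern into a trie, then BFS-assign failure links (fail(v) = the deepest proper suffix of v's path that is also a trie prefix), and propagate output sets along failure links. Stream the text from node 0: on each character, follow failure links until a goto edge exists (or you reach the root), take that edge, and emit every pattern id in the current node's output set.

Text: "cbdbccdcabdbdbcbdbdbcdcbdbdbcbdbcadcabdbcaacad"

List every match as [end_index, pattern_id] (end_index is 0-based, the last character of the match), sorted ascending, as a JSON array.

Build automaton:
Trie nodes:
  n0 'ε': b→1 d→7
  n1 'b': d→2
  n2 'bd': b→3
  n3 'bdb': c→11 d→4
  n4 'bdbd': b→5
  n5 'bdbdb': c→6
  n6 'bdbdbc': ·  ←P0
  n7 'd': b→10 c→8
  n8 'dc': a→9
  n9 'dca': ·  ←P1
  n10 'db': ·  ←P2
  n11 'bdbc': ·  ←P3

BFS fail/out derivation:
  n1('b'): parent n0 fail=0; on 'b' 0 → fail=0;  out ∅∪∅=∅
  n7('d'): parent n0 fail=0; on 'd' 0 → fail=0;  out ∅∪∅=∅
  n2('bd'): parent n1 fail=0; on 'd' 0 → fail=7;  out ∅∪∅=∅
  n8('dc'): parent n7 fail=0; on 'c' 0 → fail=0;  out ∅∪∅=∅
  n10('db'): parent n7 fail=0; on 'b' 0 → fail=1;  out {2}∪∅={2}
  n3('bdb'): parent n2 fail=7; on 'b' 7 → fail=10;  out ∅∪{2}={2}
  n9('dca'): parent n8 fail=0; on 'a' 0 → fail=0;  out {1}∪∅={1}
  n4('bdbd'): parent n3 fail=10; on 'd' 10→1 → fail=2;  out ∅∪∅=∅
  n11('bdbc'): parent n3 fail=10; on 'c' 10→1→0 → fail=0;  out {3}∪∅={3}
  n5('bdbdb'): parent n4 fail=2; on 'b' 2 → fail=3;  out ∅∪{2}={2}
  n6('bdbdbc'): parent n5 fail=3; on 'c' 3 → fail=11;  out {0}∪{3}={0,3}

Run:
[0] read 'c'  n0⇒n0
[1] read 'b'  n0⇒n1
[2] read 'd'  n1⇒n2
[3] read 'b'  n2⇒n3  ** P2@[2:3]
[4] read 'c'  n3⇒n11  ** P3@[1:4]
[5] read 'c'  n11⇒n0 (via fail)
[6] read 'd'  n0⇒n7
[7] read 'c'  n7⇒n8
[8] read 'a'  n8⇒n9  ** P1@[6:8]
[9] read 'b'  n9⇒n1 (via fail)
[10] read 'd'  n1⇒n2
[11] read 'b'  n2⇒n3  ** P2@[10:11]
[12] read 'd'  n3⇒n4
[13] read 'b'  n4⇒n5  ** P2@[12:13]
[14] read 'c'  n5⇒n6  ** P0@[9:14],P3@[11:14]
[15] read 'b'  n6⇒n1 (via fail)
[16] read 'd'  n1⇒n2
[17] read 'b'  n2⇒n3  ** P2@[16:17]
[18] read 'd'  n3⇒n4
[19] read 'b'  n4⇒n5  ** P2@[18:19]
[20] read 'c'  n5⇒n6  ** P0@[15:20],P3@[17:20]
[21] read 'd'  n6⇒n7 (via fail)
[22] read 'c'  n7⇒n8
[23] read 'b'  n8⇒n1 (via fail)
[24] read 'd'  n1⇒n2
[25] read 'b'  n2⇒n3  ** P2@[24:25]
[26] read 'd'  n3⇒n4
[27] read 'b'  n4⇒n5  ** P2@[26:27]
[28] read 'c'  n5⇒n6  ** P0@[23:28],P3@[25:28]
[29] read 'b'  n6⇒n1 (via fail)
[30] read 'd'  n1⇒n2
[31] read 'b'  n2⇒n3  ** P2@[30:31]
[32] read 'c'  n3⇒n11  ** P3@[29:32]
[33] read 'a'  n11⇒n0 (via fail)
[34] read 'd'  n0⇒n7
[35] read 'c'  n7⇒n8
[36] read 'a'  n8⇒n9  ** P1@[34:36]
[37] read 'b'  n9⇒n1 (via fail)
[38] read 'd'  n1⇒n2
[39] read 'b'  n2⇒n3  ** P2@[38:39]
[40] read 'c'  n3⇒n11  ** P3@[37:40]
[41] read 'a'  n11⇒n0 (via fail)
[42] read 'a'  n0⇒n0
[43] read 'c'  n0⇒n0
[44] read 'a'  n0⇒n0
[45] read 'd'  n0⇒n7

All matches (sorted): [[3,2],[4,3],[8,1],[11,2],[13,2],[14,0],[14,3],[17,2],[19,2],[20,0],[20,3],[25,2],[27,2],[28,0],[28,3],[31,2],[32,3],[36,1],[39,2],[40,3]]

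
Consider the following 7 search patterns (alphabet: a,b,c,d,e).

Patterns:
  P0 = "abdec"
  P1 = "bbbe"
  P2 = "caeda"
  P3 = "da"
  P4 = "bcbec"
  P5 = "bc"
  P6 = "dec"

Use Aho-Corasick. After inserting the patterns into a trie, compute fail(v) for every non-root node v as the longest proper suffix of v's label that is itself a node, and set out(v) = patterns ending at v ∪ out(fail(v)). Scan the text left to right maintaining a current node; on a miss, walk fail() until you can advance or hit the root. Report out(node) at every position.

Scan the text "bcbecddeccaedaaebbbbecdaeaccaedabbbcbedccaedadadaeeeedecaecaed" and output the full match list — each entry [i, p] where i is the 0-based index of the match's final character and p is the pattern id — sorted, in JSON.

Construct AC machine:
Trie (insert patterns):
  n0 'ε': a→1 b→6 c→10 d→15
  n1 'a': b→2
  n2 'ab': d→3
  n3 'abd': e→4
  n4 'abde': c→5
  n5 'abdec': ·  [P0 ends]
  n6 'b': b→7 c→17
  n7 'bb': b→8
  n8 'bbb': e→9
  n9 'bbbe': ·  [P1 ends]
  n10 'c': a→11
  n11 'ca': e→12
  n12 'cae': d→13
  n13 'caed': a→14
  n14 'caeda': ·  [P2 ends]
  n15 'd': a→16 e→21
  n16 'da': ·  [P3 ends]
  n17 'bc': b→18  [P5 ends]
  n18 'bcb': e→19
  n19 'bcbe': c→20
  n20 'bcbec': ·  [P4 ends]
  n21 'de': c→22
  n22 'dec': ·  [P6 ends]

BFS fail/out derivation:
  fail(1) 'a': from fail(0)=0 chase 'a': 0 ⇒ 0;  out=∅∪out(0)=∅
  fail(6) 'b': from fail(0)=0 chase 'b': 0 ⇒ 0;  out=∅∪out(0)=∅
  fail(10) 'c': from fail(0)=0 chase 'c': 0 ⇒ 0;  out=∅∪out(0)=∅
  fail(15) 'd': from fail(0)=0 chase 'd': 0 ⇒ 0;  out=∅∪out(0)=∅
  fail(2) 'ab': from fail(1)=0 chase 'b': 0 ⇒ 6;  out=∅∪out(6)=∅
  fail(7) 'bb': from fail(6)=0 chase 'b': 0 ⇒ 6;  out=∅∪out(6)=∅
  fail(11) 'ca': from fail(10)=0 chase 'a': 0 ⇒ 1;  out=∅∪out(1)=∅
  fail(16) 'da': from fail(15)=0 chase 'a': 0 ⇒ 1;  out={3}∪out(1)={3}
  fail(17) 'bc': from fail(6)=0 chase 'c': 0 ⇒ 10;  out={5}∪out(10)={5}
  fail(21) 'de': from fail(15)=0 chase 'e': 0 ⇒ 0;  out=∅∪out(0)=∅
  fail(3) 'abd': from fail(2)=6 chase 'd': 6→0 ⇒ 15;  out=∅∪out(15)=∅
  fail(8) 'bbb': from fail(7)=6 chase 'b': 6 ⇒ 7;  out=∅∪out(7)=∅
  fail(12) 'cae': from fail(11)=1 chase 'e': 1→0 ⇒ 0;  out=∅∪out(0)=∅
  fail(18) 'bcb': from fail(17)=10 chase 'b': 10→0 ⇒ 6;  out=∅∪out(6)=∅
  fail(22) 'dec': from fail(21)=0 chase 'c': 0 ⇒ 10;  out={6}∪out(10)={6}
  fail(4) 'abde': from fail(3)=15 chase 'e': 15 ⇒ 21;  out=∅∪out(21)=∅
  fail(9) 'bbbe': from fail(8)=7 chase 'e': 7→6→0 ⇒ 0;  out={1}∪out(0)={1}
  fail(13) 'caed': from fail(12)=0 chase 'd': 0 ⇒ 15;  out=∅∪out(15)=∅
  fail(19) 'bcbe': from fail(18)=6 chase 'e': 6→0 ⇒ 0;  out=∅∪out(0)=∅
  fail(5) 'abdec': from fail(4)=21 chase 'c': 21 ⇒ 22;  out={0}∪out(22)={0,6}
  fail(14) 'caeda': from fail(13)=15 chase 'a': 15 ⇒ 16;  out={2}∪out(16)={2,3}
  fail(20) 'bcbec': from fail(19)=0 chase 'c': 0 ⇒ 10;  out={4}∪out(10)={4}

Scan:
[0] read 'b'  n0⇒n6
[1] read 'c'  n6⇒n17  → match P5@[0:1]
[2] read 'b'  n17⇒n18
[3] read 'e'  n18⇒n19
[4] read 'c'  n19⇒n20  → match P4@[0:4]
[5] read 'd'  n20⇒n15 (fail-walked)
[6] read 'd'  n15⇒n15 (fail-walked)
[7] read 'e'  n15⇒n21
[8] read 'c'  n21⇒n22  → match P6@[6:8]
[9] read 'c'  n22⇒n10 (fail-walked)
[10] read 'a'  n10⇒n11
[11] read 'e'  n11⇒n12
[12] read 'd'  n12⇒n13
[13] read 'a'  n13⇒n14  → match P2@[9:13],P3@[12:13]
[14] read 'a'  n14⇒n1 (fail-walked)
[15] read 'e'  n1⇒n0 (fail-walked)
[16] read 'b'  n0⇒n6
[17] read 'b'  n6⇒n7
[18] read 'b'  n7⇒n8
[19] read 'b'  n8⇒n8 (fail-walked)
[20] read 'e'  n8⇒n9  → match P1@[17:20]
[21] read 'c'  n9⇒n10 (fail-walked)
[22] read 'd'  n10⇒n15 (fail-walked)
[23] read 'a'  n15⇒n16  → match P3@[22:23]
[24] read 'e'  n16⇒n0 (fail-walked)
[25] read 'a'  n0⇒n1
[26] read 'c'  n1⇒n10 (fail-walked)
[27] read 'c'  n10⇒n10 (fail-walked)
[28] read 'a'  n10⇒n11
[29] read 'e'  n11⇒n12
[30] read 'd'  n12⇒n13
[31] read 'a'  n13⇒n14  → match P2@[27:31],P3@[30:31]
[32] read 'b'  n14⇒n2 (fail-walked)
[33] read 'b'  n2⇒n7 (fail-walked)
[34] read 'b'  n7⇒n8
[35] read 'c'  n8⇒n17 (fail-walked)  → match P5@[34:35]
[36] read 'b'  n17⇒n18
[37] read 'e'  n18⇒n19
[38] read 'd'  n19⇒n15 (fail-walked)
[39] read 'c'  n15⇒n10 (fail-walked)
[40] read 'c'  n10⇒n10 (fail-walked)
[41] read 'a'  n10⇒n11
[42] read 'e'  n11⇒n12
[43] read 'd'  n12⇒n13
[44] read 'a'  n13⇒n14  → match P2@[40:44],P3@[43:44]
[45] read 'd'  n14⇒n15 (fail-walked)
[46] read 'a'  n15⇒n16  → match P3@[45:46]
[47] read 'd'  n16⇒n15 (fail-walked)
[48] read 'a'  n15⇒n16  → match P3@[47:48]
[49] read 'e'  n16⇒n0 (fail-walked)
[50] read 'e'  n0⇒n0
[51] read 'e'  n0⇒n0
[52] read 'e'  n0⇒n0
[53] read 'd'  n0⇒n15
[54] read 'e'  n15⇒n21
[55] read 'c'  n21⇒n22  → match P6@[53:55]
[56] read 'a'  n22⇒n11 (fail-walked)
[57] read 'e'  n11⇒n12
[58] read 'c'  n12⇒n10 (fail-walked)
[59] read 'a'  n10⇒n11
[60] read 'e'  n11⇒n12
[61] read 'd'  n12⇒n13

Matches: [[1,5],[4,4],[8,6],[13,2],[13,3],[20,1],[23,3],[31,2],[31,3],[35,5],[44,2],[44,3],[46,3],[48,3],[55,6]]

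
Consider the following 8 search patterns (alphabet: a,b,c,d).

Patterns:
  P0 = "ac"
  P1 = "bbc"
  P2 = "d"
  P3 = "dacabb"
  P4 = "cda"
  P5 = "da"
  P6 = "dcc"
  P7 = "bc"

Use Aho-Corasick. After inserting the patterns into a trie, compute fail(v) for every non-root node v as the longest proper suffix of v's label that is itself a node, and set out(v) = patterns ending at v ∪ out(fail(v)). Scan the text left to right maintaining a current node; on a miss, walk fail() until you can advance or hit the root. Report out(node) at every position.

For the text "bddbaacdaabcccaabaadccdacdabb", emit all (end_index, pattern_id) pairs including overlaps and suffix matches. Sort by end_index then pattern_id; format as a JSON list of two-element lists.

Construct AC machine:
Trie nodes:
  n0 'ε': a→1 b→3 c→12 d→6
  n1 'a': c→2
  n2 'ac': ·  ←P0
  n3 'b': b→4 c→17
  n4 'bb': c→5
  n5 'bbc': ·  ←P1
  n6 'd': a→7 c→15  ←P2
  n7 'da': c→8  ←P5
  n8 'dac': a→9
  n9 'daca': b→10
  n10 'dacab': b→11
  n11 'dacabb': ·  ←P3
  n12 'c': d→13
  n13 'cd': a→14
  n14 'cda': ·  ←P4
  n15 'dc': c→16
  n16 'dcc': ·  ←P6
  n17 'bc': ·  ←P7

BFS fail/out derivation:
  n1('a'): parent n0 fail=0; on 'a' 0 → fail=0;  out ∅∪∅=∅
  n3('b'): parent n0 fail=0; on 'b' 0 → fail=0;  out ∅∪∅=∅
  n6('d'): parent n0 fail=0; on 'd' 0 → fail=0;  out {2}∪∅={2}
  n12('c'): parent n0 fail=0; on 'c' 0 → fail=0;  out ∅∪∅=∅
  n2('ac'): parent n1 fail=0; on 'c' 0 → fail=12;  out {0}∪∅={0}
  n4('bb'): parent n3 fail=0; on 'b' 0 → fail=3;  out ∅∪∅=∅
  n7('da'): parent n6 fail=0; on 'a' 0 → fail=1;  out {5}∪∅={5}
  n13('cd'): parent n12 fail=0; on 'd' 0 → fail=6;  out ∅∪{2}={2}
  n15('dc'): parent n6 fail=0; on 'c' 0 → fail=12;  out ∅∪∅=∅
  n17('bc'): parent n3 fail=0; on 'c' 0 → fail=12;  out {7}∪∅={7}
  n5('bbc'): parent n4 fail=3; on 'c' 3 → fail=17;  out {1}∪{7}={1,7}
  n8('dac'): parent n7 fail=1; on 'c' 1 → fail=2;  out ∅∪{0}={0}
  n14('cda'): parent n13 fail=6; on 'a' 6 → fail=7;  out {4}∪{5}={4,5}
  n16('dcc'): parent n15 fail=12; on 'c' 12→0 → fail=12;  out {6}∪∅={6}
  n9('daca'): parent n8 fail=2; on 'a' 2→12→0 → fail=1;  out ∅∪∅=∅
  n10('dacab'): parent n9 fail=1; on 'b' 1→0 → fail=3;  out ∅∪∅=∅
  n11('dacabb'): parent n10 fail=3; on 'b' 3 → fail=4;  out {3}∪∅={3}

Scan:
[0] read 'b'  n0⇒n3
[1] read 'd'  n3⇒n6 (via fail)  emit P2@[1:1]
[2] read 'd'  n6⇒n6 (via fail)  emit P2@[2:2]
[3] read 'b'  n6⇒n3 (via fail)
[4] read 'a'  n3⇒n1 (via fail)
[5] read 'a'  n1⇒n1 (via fail)
[6] read 'c'  n1⇒n2  emit P0@[5:6]
[7] read 'd'  n2⇒n13 (via fail)  emit P2@[7:7]
[8] read 'a'  n13⇒n14  emit P4@[6:8],P5@[7:8]
[9] read 'a'  n14⇒n1 (via fail)
[10] read 'b'  n1⇒n3 (via fail)
[11] read 'c'  n3⇒n17  emit P7@[10:11]
[12] read 'c'  n17⇒n12 (via fail)
[13] read 'c'  n12⇒n12 (via fail)
[14] read 'a'  n12⇒n1 (via fail)
[15] read 'a'  n1⇒n1 (via fail)
[16] read 'b'  n1⇒n3 (via fail)
[17] read 'a'  n3⇒n1 (via fail)
[18] read 'a'  n1⇒n1 (via fail)
[19] read 'd'  n1⇒n6 (via fail)  emit P2@[19:19]
[20] read 'c'  n6⇒n15
[21] read 'c'  n15⇒n16  emit P6@[19:21]
[22] read 'd'  n16⇒n13 (via fail)  emit P2@[22:22]
[23] read 'a'  n13⇒n14  emit P4@[21:23],P5@[22:23]
[24] read 'c'  n14⇒n8 (via fail)  emit P0@[23:24]
[25] read 'd'  n8⇒n13 (via fail)  emit P2@[25:25]
[26] read 'a'  n13⇒n14  emit P4@[24:26],P5@[25:26]
[27] read 'b'  n14⇒n3 (via fail)
[28] read 'b'  n3⇒n4

All matches (sorted): [[1,2],[2,2],[6,0],[7,2],[8,4],[8,5],[11,7],[19,2],[21,6],[22,2],[23,4],[23,5],[24,0],[25,2],[26,4],[26,5]]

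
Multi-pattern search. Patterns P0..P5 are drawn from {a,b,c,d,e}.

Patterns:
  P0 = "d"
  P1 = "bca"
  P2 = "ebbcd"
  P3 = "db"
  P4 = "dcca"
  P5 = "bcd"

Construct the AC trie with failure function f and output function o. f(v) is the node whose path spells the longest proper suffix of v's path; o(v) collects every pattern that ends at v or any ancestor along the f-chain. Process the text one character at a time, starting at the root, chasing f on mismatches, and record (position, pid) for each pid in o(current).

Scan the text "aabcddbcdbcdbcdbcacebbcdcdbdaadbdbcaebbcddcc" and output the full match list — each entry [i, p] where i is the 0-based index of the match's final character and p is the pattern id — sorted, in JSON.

Build:
Trie (insert patterns):
  n0 'ε': b→2 d→1 e→5
  n1 'd': b→10 c→11  ←P0
  n2 'b': c→3
  n3 'bc': a→4 d→14
  n4 'bca': ·  ←P1
  n5 'e': b→6
  n6 'eb': b→7
  n7 'ebb': c→8
  n8 'ebbc': d→9
  n9 'ebbcd': ·  ←P2
  n10 'db': ·  ←P3
  n11 'dc': c→12
  n12 'dcc': a→13
  n13 'dcca': ·  ←P4
  n14 'bcd': ·  ←P5

BFS fail/out derivation:
  n1('d'): parent n0 fail=0; on 'd' 0 → fail=0;  out {0}∪∅={0}
  n2('b'): parent n0 fail=0; on 'b' 0 → fail=0;  out ∅∪∅=∅
  n5('e'): parent n0 fail=0; on 'e' 0 → fail=0;  out ∅∪∅=∅
  n3('bc'): parent n2 fail=0; on 'c' 0 → fail=0;  out ∅∪∅=∅
  n6('eb'): parent n5 fail=0; on 'b' 0 → fail=2;  out ∅∪∅=∅
  n10('db'): parent n1 fail=0; on 'b' 0 → fail=2;  out {3}∪∅={3}
  n11('dc'): parent n1 fail=0; on 'c' 0 → fail=0;  out ∅∪∅=∅
  n4('bca'): parent n3 fail=0; on 'a' 0 → fail=0;  out {1}∪∅={1}
  n7('ebb'): parent n6 fail=2; on 'b' 2→0 → fail=2;  out ∅∪∅=∅
  n12('dcc'): parent n11 fail=0; on 'c' 0 → fail=0;  out ∅∪∅=∅
  n14('bcd'): parent n3 fail=0; on 'd' 0 → fail=1;  out {5}∪{0}={0,5}
  n8('ebbc'): parent n7 fail=2; on 'c' 2 → fail=3;  out ∅∪∅=∅
  n13('dcca'): parent n12 fail=0; on 'a' 0 → fail=0;  out {4}∪∅={4}
  n9('ebbcd'): parent n8 fail=3; on 'd' 3 → fail=14;  out {2}∪{0,5}={0,2,5}

Run:
[0] read 'a'  n0⇒n0
[1] read 'a'  n0⇒n0
[2] read 'b'  n0⇒n2
[3] read 'c'  n2⇒n3
[4] read 'd'  n3⇒n14  → match P0@[4:4],P5@[2:4]
[5] read 'd'  n14⇒n1 (via fail)  → match P0@[5:5]
[6] read 'b'  n1⇒n10  → match P3@[5:6]
[7] read 'c'  n10⇒n3 (via fail)
[8] read 'd'  n3⇒n14  → match P0@[8:8],P5@[6:8]
[9] read 'b'  n14⇒n10 (via fail)  → match P3@[8:9]
[10] read 'c'  n10⇒n3 (via fail)
[11] read 'd'  n3⇒n14  → match P0@[11:11],P5@[9:11]
[12] read 'b'  n14⇒n10 (via fail)  → match P3@[11:12]
[13] read 'c'  n10⇒n3 (via fail)
[14] read 'd'  n3⇒n14  → match P0@[14:14],P5@[12:14]
[15] read 'b'  n14⇒n10 (via fail)  → match P3@[14:15]
[16] read 'c'  n10⇒n3 (via fail)
[17] read 'a'  n3⇒n4  → match P1@[15:17]
[18] read 'c'  n4⇒n0 (via fail)
[19] read 'e'  n0⇒n5
[20] read 'b'  n5⇒n6
[21] read 'b'  n6⇒n7
[22] read 'c'  n7⇒n8
[23] read 'd'  n8⇒n9  → match P0@[23:23],P2@[19:23],P5@[21:23]
[24] read 'c'  n9⇒n11 (via fail)
[25] read 'd'  n11⇒n1 (via fail)  → match P0@[25:25]
[26] read 'b'  n1⇒n10  → match P3@[25:26]
[27] read 'd'  n10⇒n1 (via fail)  → match P0@[27:27]
[28] read 'a'  n1⇒n0 (via fail)
[29] read 'a'  n0⇒n0
[30] read 'd'  n0⇒n1  → match P0@[30:30]
[31] read 'b'  n1⇒n10  → match P3@[30:31]
[32] read 'd'  n10⇒n1 (via fail)  → match P0@[32:32]
[33] read 'b'  n1⇒n10  → match P3@[32:33]
[34] read 'c'  n10⇒n3 (via fail)
[35] read 'a'  n3⇒n4  → match P1@[33:35]
[36] read 'e'  n4⇒n5 (via fail)
[37] read 'b'  n5⇒n6
[38] read 'b'  n6⇒n7
[39] read 'c'  n7⇒n8
[40] read 'd'  n8⇒n9  → match P0@[40:40],P2@[36:40],P5@[38:40]
[41] read 'd'  n9⇒n1 (via fail)  → match P0@[41:41]
[42] read 'c'  n1⇒n11
[43] read 'c'  n11⇒n12

All matches (sorted): [[4,0],[4,5],[5,0],[6,3],[8,0],[8,5],[9,3],[11,0],[11,5],[12,3],[14,0],[14,5],[15,3],[17,1],[23,0],[23,2],[23,5],[25,0],[26,3],[27,0],[30,0],[31,3],[32,0],[33,3],[35,1],[40,0],[40,2],[40,5],[41,0]]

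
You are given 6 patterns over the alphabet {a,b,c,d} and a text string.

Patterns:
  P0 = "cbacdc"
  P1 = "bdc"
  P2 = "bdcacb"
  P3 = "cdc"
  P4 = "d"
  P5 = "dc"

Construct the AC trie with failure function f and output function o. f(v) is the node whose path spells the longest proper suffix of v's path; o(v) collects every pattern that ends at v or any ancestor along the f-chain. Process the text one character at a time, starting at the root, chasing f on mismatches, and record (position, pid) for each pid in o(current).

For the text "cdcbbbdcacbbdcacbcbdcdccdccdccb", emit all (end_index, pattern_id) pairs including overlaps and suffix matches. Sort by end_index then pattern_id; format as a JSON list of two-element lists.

Build:
Trie nodes:
  n0 'ε': b→7 c→1 d→15
  n1 'c': b→2 d→13
  n2 'cb': a→3
  n3 'cba': c→4
  n4 'cbac': d→5
  n5 'cbacd': c→6
  n6 'cbacdc': ·  [P0 ends]
  n7 'b': d→8
  n8 'bd': c→9
  n9 'bdc': a→10  [P1 ends]
  n10 'bdca': c→11
  n11 'bdcac': b→12
  n12 'bdcacb': ·  [P2 ends]
  n13 'cd': c→14
  n14 'cdc': ·  [P3 ends]
  n15 'd': c→16  [P4 ends]
  n16 'dc': ·  [P5 ends]

BFS fail/out derivation:
  fail(1) 'c': from fail(0)=0 chase 'c': 0 ⇒ 0;  out=∅∪out(0)=∅
  fail(7) 'b': from fail(0)=0 chase 'b': 0 ⇒ 0;  out=∅∪out(0)=∅
  fail(15) 'd': from fail(0)=0 chase 'd': 0 ⇒ 0;  out={4}∪out(0)={4}
  fail(2) 'cb': from fail(1)=0 chase 'b': 0 ⇒ 7;  out=∅∪out(7)=∅
  fail(8) 'bd': from fail(7)=0 chase 'd': 0 ⇒ 15;  out=∅∪out(15)={4}
  fail(13) 'cd': from fail(1)=0 chase 'd': 0 ⇒ 15;  out=∅∪out(15)={4}
  fail(16) 'dc': from fail(15)=0 chase 'c': 0 ⇒ 1;  out={5}∪out(1)={5}
  fail(3) 'cba': from fail(2)=7 chase 'a': 7→0 ⇒ 0;  out=∅∪out(0)=∅
  fail(9) 'bdc': from fail(8)=15 chase 'c': 15 ⇒ 16;  out={1}∪out(16)={1,5}
  fail(14) 'cdc': from fail(13)=15 chase 'c': 15 ⇒ 16;  out={3}∪out(16)={3,5}
  fail(4) 'cbac': from fail(3)=0 chase 'c': 0 ⇒ 1;  out=∅∪out(1)=∅
  fail(10) 'bdca': from fail(9)=16 chase 'a': 16→1→0 ⇒ 0;  out=∅∪out(0)=∅
  fail(5) 'cbacd': from fail(4)=1 chase 'd': 1 ⇒ 13;  out=∅∪out(13)={4}
  fail(11) 'bdcac': from fail(10)=0 chase 'c': 0 ⇒ 1;  out=∅∪out(1)=∅
  fail(6) 'cbacdc': from fail(5)=13 chase 'c': 13 ⇒ 14;  out={0}∪out(14)={0,3,5}
  fail(12) 'bdcacb': from fail(11)=1 chase 'b': 1 ⇒ 2;  out={2}∪out(2)={2}

Run:
pos 0 'c': at 1
pos 1 'd': at 13  → match P4@[1:1]
pos 2 'c': at 14  → match P3@[0:2],P5@[1:2]
pos 3 'b': at 2 (fail-walked)
pos 4 'b': at 7 (fail-walked)
pos 5 'b': at 7 (fail-walked)
pos 6 'd': at 8  → match P4@[6:6]
pos 7 'c': at 9  → match P1@[5:7],P5@[6:7]
pos 8 'a': at 10
pos 9 'c': at 11
pos 10 'b': at 12  → match P2@[5:10]
pos 11 'b': at 7 (fail-walked)
pos 12 'd': at 8  → match P4@[12:12]
pos 13 'c': at 9  → match P1@[11:13],P5@[12:13]
pos 14 'a': at 10
pos 15 'c': at 11
pos 16 'b': at 12  → match P2@[11:16]
pos 17 'c': at 1 (fail-walked)
pos 18 'b': at 2
pos 19 'd': at 8 (fail-walked)  → match P4@[19:19]
pos 20 'c': at 9  → match P1@[18:20],P5@[19:20]
pos 21 'd': at 13 (fail-walked)  → match P4@[21:21]
pos 22 'c': at 14  → match P3@[20:22],P5@[21:22]
pos 23 'c': at 1 (fail-walked)
pos 24 'd': at 13  → match P4@[24:24]
pos 25 'c': at 14  → match P3@[23:25],P5@[24:25]
pos 26 'c': at 1 (fail-walked)
pos 27 'd': at 13  → match P4@[27:27]
pos 28 'c': at 14  → match P3@[26:28],P5@[27:28]
pos 29 'c': at 1 (fail-walked)
pos 30 'b': at 2

All matches (sorted): [[1,4],[2,3],[2,5],[6,4],[7,1],[7,5],[10,2],[12,4],[13,1],[13,5],[16,2],[19,4],[20,1],[20,5],[21,4],[22,3],[22,5],[24,4],[25,3],[25,5],[27,4],[28,3],[28,5]]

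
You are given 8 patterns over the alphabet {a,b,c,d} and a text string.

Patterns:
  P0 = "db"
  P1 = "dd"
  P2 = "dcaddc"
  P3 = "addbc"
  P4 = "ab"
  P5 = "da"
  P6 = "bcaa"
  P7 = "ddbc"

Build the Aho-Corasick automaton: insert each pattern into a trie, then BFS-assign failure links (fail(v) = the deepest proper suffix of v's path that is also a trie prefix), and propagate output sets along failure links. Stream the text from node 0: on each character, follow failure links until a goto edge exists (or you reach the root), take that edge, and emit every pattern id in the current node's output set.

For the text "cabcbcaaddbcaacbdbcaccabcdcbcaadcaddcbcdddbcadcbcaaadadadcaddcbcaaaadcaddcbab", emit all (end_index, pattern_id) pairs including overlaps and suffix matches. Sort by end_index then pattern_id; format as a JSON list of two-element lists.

Build automaton:
Trie (insert patterns):
  0='ε' goto a→9 b→16 d→1
  1='d' goto a→15 b→2 c→4 d→3
  2='db' goto ·  [P0 ends]
  3='dd' goto b→20  [P1 ends]
  4='dc' goto a→5
  5='dca' goto d→6
  6='dcad' goto d→7
  7='dcadd' goto c→8
  8='dcaddc' goto ·  [P2 ends]
  9='a' goto b→14 d→10
  10='ad' goto d→11
  11='add' goto b→12
  12='addb' goto c→13
  13='addbc' goto ·  [P3 ends]
  14='ab' goto ·  [P4 ends]
  15='da' goto ·  [P5 ends]
  16='b' goto c→17
  17='bc' goto a→18
  18='bca' goto a→19
  19='bcaa' goto ·  [P6 ends]
  20='ddb' goto c→21
  21='ddbc' goto ·  [P7 ends]

Failure links (BFS by depth):
  n1('d'): parent n0 fail=0; on 'd' 0 → fail=0;  out ∅∪∅=∅
  n9('a'): parent n0 fail=0; on 'a' 0 → fail=0;  out ∅∪∅=∅
  n16('b'): parent n0 fail=0; on 'b' 0 → fail=0;  out ∅∪∅=∅
  n2('db'): parent n1 fail=0; on 'b' 0 → fail=16;  out {0}∪∅={0}
  n3('dd'): parent n1 fail=0; on 'd' 0 → fail=1;  out {1}∪∅={1}
  n4('dc'): parent n1 fail=0; on 'c' 0 → fail=0;  out ∅∪∅=∅
  n10('ad'): parent n9 fail=0; on 'd' 0 → fail=1;  out ∅∪∅=∅
  n14('ab'): parent n9 fail=0; on 'b' 0 → fail=16;  out {4}∪∅={4}
  n15('da'): parent n1 fail=0; on 'a' 0 → fail=9;  out {5}∪∅={5}
  n17('bc'): parent n16 fail=0; on 'c' 0 → fail=0;  out ∅∪∅=∅
  n5('dca'): parent n4 fail=0; on 'a' 0 → fail=9;  out ∅∪∅=∅
  n11('add'): parent n10 fail=1; on 'd' 1 → fail=3;  out ∅∪{1}={1}
  n18('bca'): parent n17 fail=0; on 'a' 0 → fail=9;  out ∅∪∅=∅
  n20('ddb'): parent n3 fail=1; on 'b' 1 → fail=2;  out ∅∪{0}={0}
  n6('dcad'): parent n5 fail=9; on 'd' 9 → fail=10;  out ∅∪∅=∅
  n12('addb'): parent n11 fail=3; on 'b' 3 → fail=20;  out ∅∪{0}={0}
  n19('bcaa'): parent n18 fail=9; on 'a' 9→0 → fail=9;  out {6}∪∅={6}
  n21('ddbc'): parent n20 fail=2; on 'c' 2→16 → fail=17;  out {7}∪∅={7}
  n7('dcadd'): parent n6 fail=10; on 'd' 10 → fail=11;  out ∅∪{1}={1}
  n13('addbc'): parent n12 fail=20; on 'c' 20 → fail=21;  out {3}∪{7}={3,7}
  n8('dcaddc'): parent n7 fail=11; on 'c' 11→3→1 → fail=4;  out {2}∪∅={2}

Scan:
pos 0 'c': at 0
pos 1 'a': at 9
pos 2 'b': at 14  → match P4@[1:2]
pos 3 'c': at 17 ·f
pos 4 'b': at 16 ·f
pos 5 'c': at 17
pos 6 'a': at 18
pos 7 'a': at 19  → match P6@[4:7]
pos 8 'd': at 10 ·f
pos 9 'd': at 11  → match P1@[8:9]
pos 10 'b': at 12  → match P0@[9:10]
pos 11 'c': at 13  → match P3@[7:11],P7@[8:11]
pos 12 'a': at 18 ·f
pos 13 'a': at 19  → match P6@[10:13]
pos 14 'c': at 0 ·f
pos 15 'b': at 16
pos 16 'd': at 1 ·f
pos 17 'b': at 2  → match P0@[16:17]
pos 18 'c': at 17 ·f
pos 19 'a': at 18
pos 20 'c': at 0 ·f
pos 21 'c': at 0
pos 22 'a': at 9
pos 23 'b': at 14  → match P4@[22:23]
pos 24 'c': at 17 ·f
pos 25 'd': at 1 ·f
pos 26 'c': at 4
pos 27 'b': at 16 ·f
pos 28 'c': at 17
pos 29 'a': at 18
pos 30 'a': at 19  → match P6@[27:30]
pos 31 'd': at 10 ·f
pos 32 'c': at 4 ·f
pos 33 'a': at 5
pos 34 'd': at 6
pos 35 'd': at 7  → match P1@[34:35]
pos 36 'c': at 8  → match P2@[31:36]
pos 37 'b': at 16 ·f
pos 38 'c': at 17
pos 39 'd': at 1 ·f
pos 40 'd': at 3  → match P1@[39:40]
pos 41 'd': at 3 ·f  → match P1@[40:41]
pos 42 'b': at 20  → match P0@[41:42]
pos 43 'c': at 21  → match P7@[40:43]
pos 44 'a': at 18 ·f
pos 45 'd': at 10 ·f
pos 46 'c': at 4 ·f
pos 47 'b': at 16 ·f
pos 48 'c': at 17
pos 49 'a': at 18
pos 50 'a': at 19  → match P6@[47:50]
pos 51 'a': at 9 ·f
pos 52 'd': at 10
pos 53 'a': at 15 ·f  → match P5@[52:53]
pos 54 'd': at 10 ·f
pos 55 'a': at 15 ·f  → match P5@[54:55]
pos 56 'd': at 10 ·f
pos 57 'c': at 4 ·f
pos 58 'a': at 5
pos 59 'd': at 6
pos 60 'd': at 7  → match P1@[59:60]
pos 61 'c': at 8  → match P2@[56:61]
pos 62 'b': at 16 ·f
pos 63 'c': at 17
pos 64 'a': at 18
pos 65 'a': at 19  → match P6@[62:65]
pos 66 'a': at 9 ·f
pos 67 'a': at 9 ·f
pos 68 'd': at 10
pos 69 'c': at 4 ·f
pos 70 'a': at 5
pos 71 'd': at 6
pos 72 'd': at 7  → match P1@[71:72]
pos 73 'c': at 8  → match P2@[68:73]
pos 74 'b': at 16 ·f
pos 75 'a': at 9 ·f
pos 76 'b': at 14  → match P4@[75:76]

All matches (sorted): [[2,4],[7,6],[9,1],[10,0],[11,3],[11,7],[13,6],[17,0],[23,4],[30,6],[35,1],[36,2],[40,1],[41,1],[42,0],[43,7],[50,6],[53,5],[55,5],[60,1],[61,2],[65,6],[72,1],[73,2],[76,4]]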